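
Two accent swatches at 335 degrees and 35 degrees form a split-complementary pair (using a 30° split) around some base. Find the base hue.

The accents sit 30° either side of the complement, so the complement is their short-arc midpoint on the wheel.
Short-arc midpoint of 335° and 35°: 5°.
Base is 180° from the complement: 5 − 180 = -175 → -175 + 360 = 185°

185°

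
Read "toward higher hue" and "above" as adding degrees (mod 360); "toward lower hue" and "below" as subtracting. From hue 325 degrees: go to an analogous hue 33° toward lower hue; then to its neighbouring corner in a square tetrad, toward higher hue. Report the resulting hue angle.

22°

325 − 33 = 292°   (analog 33° ↓)
292 + 90 = 382 → 382 − 360 = 22°   (square ↑)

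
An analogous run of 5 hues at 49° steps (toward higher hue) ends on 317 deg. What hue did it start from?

121°

4 steps of 49° (toward higher hue) give a net shift of +196°.
Start = end − shift: 317 − 196 = 121°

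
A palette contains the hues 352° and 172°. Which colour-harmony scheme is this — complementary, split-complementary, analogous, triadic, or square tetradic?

Sort the hues: 172°, 352°.
Successive gaps around the wheel: 180°, 180°.
Two hues 180° apart are complementary.

complementary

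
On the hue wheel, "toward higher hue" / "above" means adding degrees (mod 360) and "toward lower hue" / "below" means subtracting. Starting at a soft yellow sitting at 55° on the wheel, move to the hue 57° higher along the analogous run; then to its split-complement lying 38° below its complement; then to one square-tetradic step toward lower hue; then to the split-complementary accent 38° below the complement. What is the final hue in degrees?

306°

+57° (analog 57° ↑): 55 + 57 = 112°
+142° (split-comp 38° ↓): 112 + 142 = 254°
−90° (square ↓): 254 − 90 = 164°
+142° (split-comp 38° ↓): 164 + 142 = 306°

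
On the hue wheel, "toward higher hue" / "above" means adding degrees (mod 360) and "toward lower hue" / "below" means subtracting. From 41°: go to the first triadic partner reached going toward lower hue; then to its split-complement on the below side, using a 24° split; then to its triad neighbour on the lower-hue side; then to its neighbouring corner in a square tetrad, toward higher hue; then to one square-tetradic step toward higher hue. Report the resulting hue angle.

−120° (triadic ↓): 41 − 120 = -79 → -79 + 360 = 281°
+156° (split-comp 24° ↓): 281 + 156 = 437 → 437 − 360 = 77°
−120° (triadic ↓): 77 − 120 = -43 → -43 + 360 = 317°
+90° (square ↑): 317 + 90 = 407 → 407 − 360 = 47°
+90° (square ↑): 47 + 90 = 137°

137°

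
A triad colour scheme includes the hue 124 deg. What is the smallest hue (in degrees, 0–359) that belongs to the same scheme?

4°

A triad places three hues 120° apart.
The full set through 124° is {4°, 124°, 244°}.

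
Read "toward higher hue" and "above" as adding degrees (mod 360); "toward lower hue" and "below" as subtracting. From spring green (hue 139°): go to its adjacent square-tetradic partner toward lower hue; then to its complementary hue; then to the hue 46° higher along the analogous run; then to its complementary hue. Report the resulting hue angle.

139 − 90 = 49°   (square ↓)
49 + 180 = 229°   (complement)
229 + 46 = 275°   (analog 46° ↑)
275 + 180 = 455 → 455 − 360 = 95°   (complement)

95°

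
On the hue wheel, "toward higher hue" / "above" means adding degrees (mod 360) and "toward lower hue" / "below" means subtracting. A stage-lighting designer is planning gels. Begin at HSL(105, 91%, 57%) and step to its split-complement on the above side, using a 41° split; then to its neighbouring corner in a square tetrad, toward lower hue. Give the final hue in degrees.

split-comp 41° ↑ +221°: 105 + 221 = 326°
square ↓ −90°: 326 − 90 = 236°

236°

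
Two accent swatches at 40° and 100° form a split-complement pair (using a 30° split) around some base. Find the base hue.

The accents sit 30° either side of the complement, so the complement is their short-arc midpoint on the wheel.
Short-arc midpoint of 40° and 100°: 70°.
Base is 180° from the complement: 70 − 180 = -110 → -110 + 360 = 250°

250°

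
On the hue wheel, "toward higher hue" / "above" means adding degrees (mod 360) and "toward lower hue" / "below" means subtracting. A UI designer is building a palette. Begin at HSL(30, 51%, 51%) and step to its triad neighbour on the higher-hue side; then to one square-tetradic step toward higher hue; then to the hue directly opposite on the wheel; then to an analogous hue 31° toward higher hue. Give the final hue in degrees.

triadic ↑ +120°: 30 + 120 = 150°
square ↑ +90°: 150 + 90 = 240°
complement +180°: 240 + 180 = 420 → 420 − 360 = 60°
analog 31° ↑ +31°: 60 + 31 = 91°

91°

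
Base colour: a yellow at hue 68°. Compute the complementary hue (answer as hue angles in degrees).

248°

The complement sits 180° across the wheel.
68 + 180 = 248°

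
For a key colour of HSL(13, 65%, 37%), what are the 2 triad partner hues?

A triad places three hues 120° apart.
13 + 120 = 133°
13 + 240 = 253°

133° and 253°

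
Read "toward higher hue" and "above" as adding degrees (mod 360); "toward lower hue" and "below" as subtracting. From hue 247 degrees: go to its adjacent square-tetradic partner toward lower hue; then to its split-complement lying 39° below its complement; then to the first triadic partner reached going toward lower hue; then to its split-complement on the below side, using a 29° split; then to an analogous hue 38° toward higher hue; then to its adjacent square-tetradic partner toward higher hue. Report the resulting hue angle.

97°

square ↓ −90°: 247 − 90 = 157°
split-comp 39° ↓ +141°: 157 + 141 = 298°
triadic ↓ −120°: 298 − 120 = 178°
split-comp 29° ↓ +151°: 178 + 151 = 329°
analog 38° ↑ +38°: 329 + 38 = 367 → 367 − 360 = 7°
square ↑ +90°: 7 + 90 = 97°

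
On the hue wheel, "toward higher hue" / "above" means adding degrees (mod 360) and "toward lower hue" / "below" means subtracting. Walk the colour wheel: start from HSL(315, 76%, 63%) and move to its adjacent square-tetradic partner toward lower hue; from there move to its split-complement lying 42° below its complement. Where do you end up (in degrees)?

3°

−90° (square ↓): 315 − 90 = 225°
+138° (split-comp 42° ↓): 225 + 138 = 363 → 363 − 360 = 3°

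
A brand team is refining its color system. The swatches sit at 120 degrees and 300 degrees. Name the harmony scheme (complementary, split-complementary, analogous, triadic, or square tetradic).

complementary

Sort the hues: 120°, 300°.
Successive gaps around the wheel: 180°, 180°.
Two hues 180° apart are complementary.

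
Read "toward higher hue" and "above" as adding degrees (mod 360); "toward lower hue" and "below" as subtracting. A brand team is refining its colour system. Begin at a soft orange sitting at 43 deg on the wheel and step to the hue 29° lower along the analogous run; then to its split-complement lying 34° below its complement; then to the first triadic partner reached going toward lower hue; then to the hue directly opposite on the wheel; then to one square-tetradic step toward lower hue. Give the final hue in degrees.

130°

43 − 29 = 14°   (analog 29° ↓)
14 + 146 = 160°   (split-comp 34° ↓)
160 − 120 = 40°   (triadic ↓)
40 + 180 = 220°   (complement)
220 − 90 = 130°   (square ↓)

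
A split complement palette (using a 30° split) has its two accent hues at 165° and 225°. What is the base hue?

The accents sit 30° either side of the complement, so the complement is their short-arc midpoint on the wheel.
Short-arc midpoint of 165° and 225°: 195°.
Base is 180° from the complement: 195 − 180 = 15°

15°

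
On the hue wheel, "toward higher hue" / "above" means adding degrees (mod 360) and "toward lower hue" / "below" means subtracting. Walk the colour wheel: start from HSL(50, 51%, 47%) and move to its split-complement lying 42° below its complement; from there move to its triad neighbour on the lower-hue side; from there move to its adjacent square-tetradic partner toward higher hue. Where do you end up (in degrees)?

split-comp 42° ↓ +138°: 50 + 138 = 188°
triadic ↓ −120°: 188 − 120 = 68°
square ↑ +90°: 68 + 90 = 158°

158°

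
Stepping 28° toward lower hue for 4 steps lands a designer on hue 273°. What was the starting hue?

4 steps of 28° (toward lower hue) give a net shift of −112°.
Start = end − shift: 273 + 112 = 385 → 385 − 360 = 25°

25°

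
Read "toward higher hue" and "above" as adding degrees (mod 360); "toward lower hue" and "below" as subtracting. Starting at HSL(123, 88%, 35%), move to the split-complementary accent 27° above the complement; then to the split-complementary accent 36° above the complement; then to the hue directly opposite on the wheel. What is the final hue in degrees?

6°

123 + 207 = 330°   (split-comp 27° ↑)
330 + 216 = 546 → 546 − 360 = 186°   (split-comp 36° ↑)
186 + 180 = 366 → 366 − 360 = 6°   (complement)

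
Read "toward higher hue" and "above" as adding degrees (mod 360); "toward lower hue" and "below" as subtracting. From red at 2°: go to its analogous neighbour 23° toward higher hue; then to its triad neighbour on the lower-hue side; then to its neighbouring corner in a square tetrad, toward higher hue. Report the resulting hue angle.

355°

analog 23° ↑ +23°: 2 + 23 = 25°
triadic ↓ −120°: 25 − 120 = -95 → -95 + 360 = 265°
square ↑ +90°: 265 + 90 = 355°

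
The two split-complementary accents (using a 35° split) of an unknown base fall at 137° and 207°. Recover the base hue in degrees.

The accents sit 35° either side of the complement, so the complement is their short-arc midpoint on the wheel.
Short-arc midpoint of 137° and 207°: 172°.
Base is 180° from the complement: 172 − 180 = -8 → -8 + 360 = 352°

352°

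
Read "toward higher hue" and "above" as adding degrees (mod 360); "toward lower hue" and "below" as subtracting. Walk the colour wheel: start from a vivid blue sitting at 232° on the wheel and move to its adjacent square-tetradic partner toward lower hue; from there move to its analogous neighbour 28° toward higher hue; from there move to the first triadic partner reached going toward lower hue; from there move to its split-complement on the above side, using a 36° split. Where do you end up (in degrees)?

square ↓ −90°: 232 − 90 = 142°
analog 28° ↑ +28°: 142 + 28 = 170°
triadic ↓ −120°: 170 − 120 = 50°
split-comp 36° ↑ +216°: 50 + 216 = 266°

266°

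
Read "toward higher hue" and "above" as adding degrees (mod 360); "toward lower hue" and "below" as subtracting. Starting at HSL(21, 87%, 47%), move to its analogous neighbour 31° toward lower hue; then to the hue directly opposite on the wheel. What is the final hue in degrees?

170°

−31° (analog 31° ↓): 21 − 31 = -10 → -10 + 360 = 350°
+180° (complement): 350 + 180 = 530 → 530 − 360 = 170°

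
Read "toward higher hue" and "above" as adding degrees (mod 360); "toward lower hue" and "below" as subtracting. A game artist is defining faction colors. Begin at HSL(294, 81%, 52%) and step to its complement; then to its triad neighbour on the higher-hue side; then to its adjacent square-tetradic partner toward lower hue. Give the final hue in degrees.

+180° (complement): 294 + 180 = 474 → 474 − 360 = 114°
+120° (triadic ↑): 114 + 120 = 234°
−90° (square ↓): 234 − 90 = 144°

144°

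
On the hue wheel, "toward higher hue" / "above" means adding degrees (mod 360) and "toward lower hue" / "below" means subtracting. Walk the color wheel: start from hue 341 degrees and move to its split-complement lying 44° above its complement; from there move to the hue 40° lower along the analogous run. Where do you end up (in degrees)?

165°

split-comp 44° ↑ +224°: 341 + 224 = 565 → 565 − 360 = 205°
analog 40° ↓ −40°: 205 − 40 = 165°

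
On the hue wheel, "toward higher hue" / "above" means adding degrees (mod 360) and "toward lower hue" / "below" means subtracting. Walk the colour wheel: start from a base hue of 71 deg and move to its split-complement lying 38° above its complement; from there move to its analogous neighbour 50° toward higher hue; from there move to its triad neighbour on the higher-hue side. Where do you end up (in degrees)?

99°

+218° (split-comp 38° ↑): 71 + 218 = 289°
+50° (analog 50° ↑): 289 + 50 = 339°
+120° (triadic ↑): 339 + 120 = 459 → 459 − 360 = 99°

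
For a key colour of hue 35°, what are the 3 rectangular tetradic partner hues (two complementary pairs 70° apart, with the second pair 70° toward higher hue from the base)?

A rectangular tetradic uses two complementary pairs 70° apart: offsets 0°, 70°, 180°, 250°.
35 + 70 = 105°
35 + 180 = 215°
35 + 250 = 285°

105°, 215° and 285°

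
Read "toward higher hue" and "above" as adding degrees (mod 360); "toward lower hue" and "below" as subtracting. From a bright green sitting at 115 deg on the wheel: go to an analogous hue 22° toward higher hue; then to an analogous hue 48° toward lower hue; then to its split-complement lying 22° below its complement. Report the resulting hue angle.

115 + 22 = 137°   (analog 22° ↑)
137 − 48 = 89°   (analog 48° ↓)
89 + 158 = 247°   (split-comp 22° ↓)

247°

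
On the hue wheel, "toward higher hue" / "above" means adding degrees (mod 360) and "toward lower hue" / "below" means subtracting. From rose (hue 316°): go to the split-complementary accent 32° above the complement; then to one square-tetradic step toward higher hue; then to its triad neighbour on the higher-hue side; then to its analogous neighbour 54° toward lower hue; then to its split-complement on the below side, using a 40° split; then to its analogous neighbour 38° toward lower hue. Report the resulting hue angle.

316 + 212 = 528 → 528 − 360 = 168°   (split-comp 32° ↑)
168 + 90 = 258°   (square ↑)
258 + 120 = 378 → 378 − 360 = 18°   (triadic ↑)
18 − 54 = -36 → -36 + 360 = 324°   (analog 54° ↓)
324 + 140 = 464 → 464 − 360 = 104°   (split-comp 40° ↓)
104 − 38 = 66°   (analog 38° ↓)

66°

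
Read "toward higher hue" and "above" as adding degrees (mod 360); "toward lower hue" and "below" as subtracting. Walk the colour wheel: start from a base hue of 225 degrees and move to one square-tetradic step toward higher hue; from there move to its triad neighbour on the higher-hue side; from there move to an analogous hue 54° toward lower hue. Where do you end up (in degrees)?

+90° (square ↑): 225 + 90 = 315°
+120° (triadic ↑): 315 + 120 = 435 → 435 − 360 = 75°
−54° (analog 54° ↓): 75 − 54 = 21°

21°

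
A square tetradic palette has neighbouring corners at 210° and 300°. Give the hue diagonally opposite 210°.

30°

A square tetradic scheme places four hues 90° apart; opposite corners are 180° apart.
210 + 180 = 390 → 390 − 360 = 30°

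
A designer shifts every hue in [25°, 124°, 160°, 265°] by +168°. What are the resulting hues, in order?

25 + 168 = 193°
124 + 168 = 292°
160 + 168 = 328°
265 + 168 = 433 → 433 − 360 = 73°

193°, 292°, 328°, 73°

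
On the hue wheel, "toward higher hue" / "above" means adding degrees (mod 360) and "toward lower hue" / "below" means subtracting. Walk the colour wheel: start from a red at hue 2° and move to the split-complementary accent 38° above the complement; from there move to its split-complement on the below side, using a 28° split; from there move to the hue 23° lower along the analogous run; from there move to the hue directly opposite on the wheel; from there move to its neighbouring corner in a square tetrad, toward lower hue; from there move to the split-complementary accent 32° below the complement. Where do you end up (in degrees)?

227°

split-comp 38° ↑ +218°: 2 + 218 = 220°
split-comp 28° ↓ +152°: 220 + 152 = 372 → 372 − 360 = 12°
analog 23° ↓ −23°: 12 − 23 = -11 → -11 + 360 = 349°
complement +180°: 349 + 180 = 529 → 529 − 360 = 169°
square ↓ −90°: 169 − 90 = 79°
split-comp 32° ↓ +148°: 79 + 148 = 227°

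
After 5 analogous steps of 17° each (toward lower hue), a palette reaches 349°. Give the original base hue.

5 steps of 17° (toward lower hue) give a net shift of −85°.
Start = end − shift: 349 + 85 = 434 → 434 − 360 = 74°

74°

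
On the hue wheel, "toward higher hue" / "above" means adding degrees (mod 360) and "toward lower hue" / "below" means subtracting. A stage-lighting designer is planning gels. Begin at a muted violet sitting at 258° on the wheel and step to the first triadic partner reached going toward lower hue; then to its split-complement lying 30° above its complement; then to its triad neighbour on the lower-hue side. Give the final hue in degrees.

−120° (triadic ↓): 258 − 120 = 138°
+210° (split-comp 30° ↑): 138 + 210 = 348°
−120° (triadic ↓): 348 − 120 = 228°

228°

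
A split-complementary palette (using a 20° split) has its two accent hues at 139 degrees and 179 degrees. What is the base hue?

339°

The accents sit 20° either side of the complement, so the complement is their short-arc midpoint on the wheel.
Short-arc midpoint of 139° and 179°: 159°.
Base is 180° from the complement: 159 − 180 = -21 → -21 + 360 = 339°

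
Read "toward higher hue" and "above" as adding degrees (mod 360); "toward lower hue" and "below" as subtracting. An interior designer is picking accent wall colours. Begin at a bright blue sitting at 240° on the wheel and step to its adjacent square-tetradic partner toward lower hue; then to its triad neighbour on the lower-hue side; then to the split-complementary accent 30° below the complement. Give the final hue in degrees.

180°

240 − 90 = 150°   (square ↓)
150 − 120 = 30°   (triadic ↓)
30 + 150 = 180°   (split-comp 30° ↓)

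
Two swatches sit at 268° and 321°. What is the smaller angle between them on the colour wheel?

|268 − 321| = 53.
53 ≤ 180, so the shorter arc is 53°.

53°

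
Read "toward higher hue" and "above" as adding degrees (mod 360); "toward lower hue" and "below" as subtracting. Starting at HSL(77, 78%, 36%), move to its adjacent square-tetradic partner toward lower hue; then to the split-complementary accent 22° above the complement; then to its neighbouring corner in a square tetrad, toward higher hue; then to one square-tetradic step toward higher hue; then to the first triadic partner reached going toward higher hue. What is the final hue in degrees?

129°

−90° (square ↓): 77 − 90 = -13 → -13 + 360 = 347°
+202° (split-comp 22° ↑): 347 + 202 = 549 → 549 − 360 = 189°
+90° (square ↑): 189 + 90 = 279°
+90° (square ↑): 279 + 90 = 369 → 369 − 360 = 9°
+120° (triadic ↑): 9 + 120 = 129°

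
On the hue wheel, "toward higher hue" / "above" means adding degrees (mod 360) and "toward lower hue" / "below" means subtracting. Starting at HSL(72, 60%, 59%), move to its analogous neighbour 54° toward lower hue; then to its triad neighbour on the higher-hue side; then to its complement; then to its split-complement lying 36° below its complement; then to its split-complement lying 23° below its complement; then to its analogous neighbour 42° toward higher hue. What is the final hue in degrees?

−54° (analog 54° ↓): 72 − 54 = 18°
+120° (triadic ↑): 18 + 120 = 138°
+180° (complement): 138 + 180 = 318°
+144° (split-comp 36° ↓): 318 + 144 = 462 → 462 − 360 = 102°
+157° (split-comp 23° ↓): 102 + 157 = 259°
+42° (analog 42° ↑): 259 + 42 = 301°

301°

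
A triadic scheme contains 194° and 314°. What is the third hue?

A triad spaces three hues 120° apart.
The full set is {74°, 194°, 314°}.

74°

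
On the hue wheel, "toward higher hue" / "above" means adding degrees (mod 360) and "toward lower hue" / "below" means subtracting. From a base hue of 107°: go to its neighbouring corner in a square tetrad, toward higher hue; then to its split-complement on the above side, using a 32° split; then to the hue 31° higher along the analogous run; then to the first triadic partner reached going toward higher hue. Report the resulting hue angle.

+90° (square ↑): 107 + 90 = 197°
+212° (split-comp 32° ↑): 197 + 212 = 409 → 409 − 360 = 49°
+31° (analog 31° ↑): 49 + 31 = 80°
+120° (triadic ↑): 80 + 120 = 200°

200°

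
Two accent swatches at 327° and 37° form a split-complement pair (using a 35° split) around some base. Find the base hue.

182°

The accents sit 35° either side of the complement, so the complement is their short-arc midpoint on the wheel.
Short-arc midpoint of 327° and 37°: 2°.
Base is 180° from the complement: 2 − 180 = -178 → -178 + 360 = 182°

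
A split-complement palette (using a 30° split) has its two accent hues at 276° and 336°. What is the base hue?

126°

The accents sit 30° either side of the complement, so the complement is their short-arc midpoint on the wheel.
Short-arc midpoint of 276° and 336°: 306°.
Base is 180° from the complement: 306 − 180 = 126°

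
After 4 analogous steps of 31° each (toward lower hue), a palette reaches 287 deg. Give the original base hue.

4 steps of 31° (toward lower hue) give a net shift of −124°.
Start = end − shift: 287 + 124 = 411 → 411 − 360 = 51°

51°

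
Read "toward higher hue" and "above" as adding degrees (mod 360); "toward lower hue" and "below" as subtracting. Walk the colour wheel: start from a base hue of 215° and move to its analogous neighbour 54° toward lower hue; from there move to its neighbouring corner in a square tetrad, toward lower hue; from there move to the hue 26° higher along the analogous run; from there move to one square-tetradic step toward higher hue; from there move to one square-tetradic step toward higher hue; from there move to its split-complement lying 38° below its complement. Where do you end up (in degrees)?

59°

215 − 54 = 161°   (analog 54° ↓)
161 − 90 = 71°   (square ↓)
71 + 26 = 97°   (analog 26° ↑)
97 + 90 = 187°   (square ↑)
187 + 90 = 277°   (square ↑)
277 + 142 = 419 → 419 − 360 = 59°   (split-comp 38° ↓)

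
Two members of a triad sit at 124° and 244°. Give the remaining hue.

4°

A triad spaces three hues 120° apart.
The full set is {4°, 124°, 244°}.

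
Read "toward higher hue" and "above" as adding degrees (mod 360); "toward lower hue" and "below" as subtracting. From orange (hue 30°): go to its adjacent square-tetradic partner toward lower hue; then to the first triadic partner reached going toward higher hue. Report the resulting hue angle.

−90° (square ↓): 30 − 90 = -60 → -60 + 360 = 300°
+120° (triadic ↑): 300 + 120 = 420 → 420 − 360 = 60°

60°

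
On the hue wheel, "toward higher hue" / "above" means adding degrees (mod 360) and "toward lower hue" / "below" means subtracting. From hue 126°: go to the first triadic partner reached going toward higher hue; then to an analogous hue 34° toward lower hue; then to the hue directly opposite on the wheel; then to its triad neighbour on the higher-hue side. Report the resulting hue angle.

triadic ↑ +120°: 126 + 120 = 246°
analog 34° ↓ −34°: 246 − 34 = 212°
complement +180°: 212 + 180 = 392 → 392 − 360 = 32°
triadic ↑ +120°: 32 + 120 = 152°

152°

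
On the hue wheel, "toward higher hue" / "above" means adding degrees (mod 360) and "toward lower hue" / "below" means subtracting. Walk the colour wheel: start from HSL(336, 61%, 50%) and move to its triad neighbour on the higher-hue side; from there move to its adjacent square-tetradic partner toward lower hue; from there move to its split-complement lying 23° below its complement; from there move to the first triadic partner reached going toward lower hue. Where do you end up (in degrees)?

triadic ↑ +120°: 336 + 120 = 456 → 456 − 360 = 96°
square ↓ −90°: 96 − 90 = 6°
split-comp 23° ↓ +157°: 6 + 157 = 163°
triadic ↓ −120°: 163 − 120 = 43°

43°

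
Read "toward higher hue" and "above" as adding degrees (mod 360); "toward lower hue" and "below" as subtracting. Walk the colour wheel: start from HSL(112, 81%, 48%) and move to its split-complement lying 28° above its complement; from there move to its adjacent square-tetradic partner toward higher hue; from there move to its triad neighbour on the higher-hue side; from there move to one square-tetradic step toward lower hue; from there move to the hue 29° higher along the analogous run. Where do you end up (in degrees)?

109°

split-comp 28° ↑ +208°: 112 + 208 = 320°
square ↑ +90°: 320 + 90 = 410 → 410 − 360 = 50°
triadic ↑ +120°: 50 + 120 = 170°
square ↓ −90°: 170 − 90 = 80°
analog 29° ↑ +29°: 80 + 29 = 109°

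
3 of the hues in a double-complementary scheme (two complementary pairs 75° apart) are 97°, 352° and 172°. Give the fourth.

A rectangular tetradic uses two complementary pairs 75° apart: offsets 0°, 75°, 180°, 255°.
Among {97°, 172°, 352°}, 172° and 352° are a 180° pair.
The remaining hue 97° needs its own complement: 97 + 180 = 277°

277°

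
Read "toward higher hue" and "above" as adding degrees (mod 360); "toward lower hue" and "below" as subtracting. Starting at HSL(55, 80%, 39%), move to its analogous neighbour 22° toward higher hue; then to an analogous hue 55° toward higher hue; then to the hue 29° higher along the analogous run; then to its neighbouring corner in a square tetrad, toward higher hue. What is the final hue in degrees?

+22° (analog 22° ↑): 55 + 22 = 77°
+55° (analog 55° ↑): 77 + 55 = 132°
+29° (analog 29° ↑): 132 + 29 = 161°
+90° (square ↑): 161 + 90 = 251°

251°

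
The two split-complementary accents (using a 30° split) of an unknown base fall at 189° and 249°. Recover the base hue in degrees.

39°

The accents sit 30° either side of the complement, so the complement is their short-arc midpoint on the wheel.
Short-arc midpoint of 189° and 249°: 219°.
Base is 180° from the complement: 219 − 180 = 39°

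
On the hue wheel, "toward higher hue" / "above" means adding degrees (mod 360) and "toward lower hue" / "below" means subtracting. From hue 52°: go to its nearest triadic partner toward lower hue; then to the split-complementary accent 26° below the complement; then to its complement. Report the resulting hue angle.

−120° (triadic ↓): 52 − 120 = -68 → -68 + 360 = 292°
+154° (split-comp 26° ↓): 292 + 154 = 446 → 446 − 360 = 86°
+180° (complement): 86 + 180 = 266°

266°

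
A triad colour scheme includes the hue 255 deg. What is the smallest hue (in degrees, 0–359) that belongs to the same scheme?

A triad places three hues 120° apart.
The full set through 255° is {15°, 135°, 255°}.

15°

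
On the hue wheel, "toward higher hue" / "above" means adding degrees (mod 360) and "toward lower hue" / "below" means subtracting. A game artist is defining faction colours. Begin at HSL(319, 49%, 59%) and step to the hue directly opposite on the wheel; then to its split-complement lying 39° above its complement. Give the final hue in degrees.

complement +180°: 319 + 180 = 499 → 499 − 360 = 139°
split-comp 39° ↑ +219°: 139 + 219 = 358°

358°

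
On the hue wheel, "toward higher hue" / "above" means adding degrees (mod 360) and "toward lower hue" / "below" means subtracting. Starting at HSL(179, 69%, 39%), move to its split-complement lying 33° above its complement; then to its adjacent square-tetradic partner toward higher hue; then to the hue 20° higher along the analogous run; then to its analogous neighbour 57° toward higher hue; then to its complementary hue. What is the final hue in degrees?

+213° (split-comp 33° ↑): 179 + 213 = 392 → 392 − 360 = 32°
+90° (square ↑): 32 + 90 = 122°
+20° (analog 20° ↑): 122 + 20 = 142°
+57° (analog 57° ↑): 142 + 57 = 199°
+180° (complement): 199 + 180 = 379 → 379 − 360 = 19°

19°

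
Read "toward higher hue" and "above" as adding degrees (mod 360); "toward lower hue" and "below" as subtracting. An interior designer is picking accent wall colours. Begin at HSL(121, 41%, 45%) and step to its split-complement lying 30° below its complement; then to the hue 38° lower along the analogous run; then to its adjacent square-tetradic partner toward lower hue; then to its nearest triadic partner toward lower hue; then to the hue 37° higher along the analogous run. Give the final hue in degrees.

60°

+150° (split-comp 30° ↓): 121 + 150 = 271°
−38° (analog 38° ↓): 271 − 38 = 233°
−90° (square ↓): 233 − 90 = 143°
−120° (triadic ↓): 143 − 120 = 23°
+37° (analog 37° ↑): 23 + 37 = 60°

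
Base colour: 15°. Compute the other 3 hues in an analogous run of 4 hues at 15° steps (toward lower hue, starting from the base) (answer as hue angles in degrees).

0°, 345°, and 330°

Analogous hues sit every 15° along the wheel.
15 − 15 = 0°
15 − 30 = -15 → -15 + 360 = 345°
15 − 45 = -30 → -30 + 360 = 330°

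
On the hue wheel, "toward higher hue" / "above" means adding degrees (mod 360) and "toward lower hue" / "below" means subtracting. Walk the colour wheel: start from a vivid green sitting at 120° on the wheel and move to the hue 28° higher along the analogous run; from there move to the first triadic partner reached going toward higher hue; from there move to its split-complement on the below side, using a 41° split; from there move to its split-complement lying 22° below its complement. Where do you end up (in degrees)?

205°

analog 28° ↑ +28°: 120 + 28 = 148°
triadic ↑ +120°: 148 + 120 = 268°
split-comp 41° ↓ +139°: 268 + 139 = 407 → 407 − 360 = 47°
split-comp 22° ↓ +158°: 47 + 158 = 205°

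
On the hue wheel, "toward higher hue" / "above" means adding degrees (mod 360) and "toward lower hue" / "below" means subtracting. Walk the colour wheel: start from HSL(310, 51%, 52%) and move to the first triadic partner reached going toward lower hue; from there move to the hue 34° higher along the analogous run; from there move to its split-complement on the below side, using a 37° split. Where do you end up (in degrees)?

triadic ↓ −120°: 310 − 120 = 190°
analog 34° ↑ +34°: 190 + 34 = 224°
split-comp 37° ↓ +143°: 224 + 143 = 367 → 367 − 360 = 7°

7°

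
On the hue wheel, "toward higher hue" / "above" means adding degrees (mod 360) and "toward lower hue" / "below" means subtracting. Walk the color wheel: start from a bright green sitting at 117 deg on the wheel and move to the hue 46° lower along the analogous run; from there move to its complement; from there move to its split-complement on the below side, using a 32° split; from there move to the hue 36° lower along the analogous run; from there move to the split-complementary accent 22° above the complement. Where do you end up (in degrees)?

−46° (analog 46° ↓): 117 − 46 = 71°
+180° (complement): 71 + 180 = 251°
+148° (split-comp 32° ↓): 251 + 148 = 399 → 399 − 360 = 39°
−36° (analog 36° ↓): 39 − 36 = 3°
+202° (split-comp 22° ↑): 3 + 202 = 205°

205°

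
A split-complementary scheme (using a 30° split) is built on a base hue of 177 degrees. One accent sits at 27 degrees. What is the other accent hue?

327°

Split-complementary hues sit 30° either side of the complement.
Complement of the base 177°: 177 + 180 = 357°
The given accent 27° is 30° one side of 357°; the other accent sits 30° the other side: 357 − 30 = 327°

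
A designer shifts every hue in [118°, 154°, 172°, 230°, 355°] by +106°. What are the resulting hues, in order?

118 + 106 = 224°
154 + 106 = 260°
172 + 106 = 278°
230 + 106 = 336°
355 + 106 = 461 → 461 − 360 = 101°

224°, 260°, 278°, 336°, 101°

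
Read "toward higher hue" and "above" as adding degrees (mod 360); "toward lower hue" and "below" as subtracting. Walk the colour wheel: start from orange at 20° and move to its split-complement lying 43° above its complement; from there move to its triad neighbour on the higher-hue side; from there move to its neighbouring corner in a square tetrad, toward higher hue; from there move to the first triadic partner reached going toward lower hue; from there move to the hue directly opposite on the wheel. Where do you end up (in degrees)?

153°

+223° (split-comp 43° ↑): 20 + 223 = 243°
+120° (triadic ↑): 243 + 120 = 363 → 363 − 360 = 3°
+90° (square ↑): 3 + 90 = 93°
−120° (triadic ↓): 93 − 120 = -27 → -27 + 360 = 333°
+180° (complement): 333 + 180 = 513 → 513 − 360 = 153°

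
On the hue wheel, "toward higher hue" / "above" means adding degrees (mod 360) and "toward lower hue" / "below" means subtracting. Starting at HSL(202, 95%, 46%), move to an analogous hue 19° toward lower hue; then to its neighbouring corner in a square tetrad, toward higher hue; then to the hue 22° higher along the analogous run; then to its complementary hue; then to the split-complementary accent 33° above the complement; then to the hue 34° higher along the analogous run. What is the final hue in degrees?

2°

202 − 19 = 183°   (analog 19° ↓)
183 + 90 = 273°   (square ↑)
273 + 22 = 295°   (analog 22° ↑)
295 + 180 = 475 → 475 − 360 = 115°   (complement)
115 + 213 = 328°   (split-comp 33° ↑)
328 + 34 = 362 → 362 − 360 = 2°   (analog 34° ↑)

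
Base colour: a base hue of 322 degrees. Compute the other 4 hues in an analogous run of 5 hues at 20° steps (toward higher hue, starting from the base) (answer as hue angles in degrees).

342°, 2°, 22°, and 42°

Analogous hues sit every 20° along the wheel.
322 + 20 = 342°
322 + 40 = 362 → 362 − 360 = 2°
322 + 60 = 382 → 382 − 360 = 22°
322 + 80 = 402 → 402 − 360 = 42°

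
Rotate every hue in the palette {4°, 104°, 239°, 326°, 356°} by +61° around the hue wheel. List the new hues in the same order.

4 + 61 = 65°
104 + 61 = 165°
239 + 61 = 300°
326 + 61 = 387 → 387 − 360 = 27°
356 + 61 = 417 → 417 − 360 = 57°

65°, 165°, 300°, 27°, 57°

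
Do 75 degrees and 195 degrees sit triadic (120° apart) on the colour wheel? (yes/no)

Angular distance: |75 − 195| = 120 = 120°.
Triadic (120° apart) requires 120°.

yes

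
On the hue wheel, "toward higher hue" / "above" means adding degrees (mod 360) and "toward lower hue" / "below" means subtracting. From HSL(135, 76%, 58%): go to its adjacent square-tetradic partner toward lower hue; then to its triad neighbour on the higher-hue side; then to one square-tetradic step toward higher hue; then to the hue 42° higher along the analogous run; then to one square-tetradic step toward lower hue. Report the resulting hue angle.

135 − 90 = 45°   (square ↓)
45 + 120 = 165°   (triadic ↑)
165 + 90 = 255°   (square ↑)
255 + 42 = 297°   (analog 42° ↑)
297 − 90 = 207°   (square ↓)

207°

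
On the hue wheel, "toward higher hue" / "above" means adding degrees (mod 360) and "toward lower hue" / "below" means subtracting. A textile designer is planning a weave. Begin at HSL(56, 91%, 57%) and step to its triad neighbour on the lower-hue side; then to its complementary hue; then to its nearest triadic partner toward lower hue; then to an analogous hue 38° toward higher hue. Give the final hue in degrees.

56 − 120 = -64 → -64 + 360 = 296°   (triadic ↓)
296 + 180 = 476 → 476 − 360 = 116°   (complement)
116 − 120 = -4 → -4 + 360 = 356°   (triadic ↓)
356 + 38 = 394 → 394 − 360 = 34°   (analog 38° ↑)

34°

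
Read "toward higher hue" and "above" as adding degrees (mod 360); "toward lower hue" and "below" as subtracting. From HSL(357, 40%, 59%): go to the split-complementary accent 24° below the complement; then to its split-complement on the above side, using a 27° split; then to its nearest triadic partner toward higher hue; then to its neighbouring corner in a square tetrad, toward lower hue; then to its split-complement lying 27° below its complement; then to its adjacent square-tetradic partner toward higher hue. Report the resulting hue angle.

357 + 156 = 513 → 513 − 360 = 153°   (split-comp 24° ↓)
153 + 207 = 360 → 360 − 360 = 0°   (split-comp 27° ↑)
0 + 120 = 120°   (triadic ↑)
120 − 90 = 30°   (square ↓)
30 + 153 = 183°   (split-comp 27° ↓)
183 + 90 = 273°   (square ↑)

273°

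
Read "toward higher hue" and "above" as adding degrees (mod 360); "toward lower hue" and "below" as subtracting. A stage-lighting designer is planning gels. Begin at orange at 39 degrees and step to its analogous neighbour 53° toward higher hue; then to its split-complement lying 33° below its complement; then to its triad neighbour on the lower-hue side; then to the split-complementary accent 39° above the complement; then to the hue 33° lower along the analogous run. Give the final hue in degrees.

+53° (analog 53° ↑): 39 + 53 = 92°
+147° (split-comp 33° ↓): 92 + 147 = 239°
−120° (triadic ↓): 239 − 120 = 119°
+219° (split-comp 39° ↑): 119 + 219 = 338°
−33° (analog 33° ↓): 338 − 33 = 305°

305°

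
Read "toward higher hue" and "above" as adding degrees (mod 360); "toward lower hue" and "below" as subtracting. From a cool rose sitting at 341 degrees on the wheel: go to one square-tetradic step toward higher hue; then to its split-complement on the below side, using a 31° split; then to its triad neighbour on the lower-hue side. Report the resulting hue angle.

square ↑ +90°: 341 + 90 = 431 → 431 − 360 = 71°
split-comp 31° ↓ +149°: 71 + 149 = 220°
triadic ↓ −120°: 220 − 120 = 100°

100°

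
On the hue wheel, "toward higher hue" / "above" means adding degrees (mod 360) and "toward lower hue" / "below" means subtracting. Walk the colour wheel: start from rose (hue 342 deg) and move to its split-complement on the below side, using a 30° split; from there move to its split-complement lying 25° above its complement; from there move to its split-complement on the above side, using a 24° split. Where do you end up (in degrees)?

181°

split-comp 30° ↓ +150°: 342 + 150 = 492 → 492 − 360 = 132°
split-comp 25° ↑ +205°: 132 + 205 = 337°
split-comp 24° ↑ +204°: 337 + 204 = 541 → 541 − 360 = 181°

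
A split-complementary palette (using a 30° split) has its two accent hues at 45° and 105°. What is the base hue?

255°

The accents sit 30° either side of the complement, so the complement is their short-arc midpoint on the wheel.
Short-arc midpoint of 45° and 105°: 75°.
Base is 180° from the complement: 75 − 180 = -105 → -105 + 360 = 255°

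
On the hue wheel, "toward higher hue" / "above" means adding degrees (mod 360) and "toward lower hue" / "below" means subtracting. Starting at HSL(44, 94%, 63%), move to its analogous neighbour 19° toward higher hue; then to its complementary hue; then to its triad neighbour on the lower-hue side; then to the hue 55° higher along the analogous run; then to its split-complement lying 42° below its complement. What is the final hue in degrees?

316°

+19° (analog 19° ↑): 44 + 19 = 63°
+180° (complement): 63 + 180 = 243°
−120° (triadic ↓): 243 − 120 = 123°
+55° (analog 55° ↑): 123 + 55 = 178°
+138° (split-comp 42° ↓): 178 + 138 = 316°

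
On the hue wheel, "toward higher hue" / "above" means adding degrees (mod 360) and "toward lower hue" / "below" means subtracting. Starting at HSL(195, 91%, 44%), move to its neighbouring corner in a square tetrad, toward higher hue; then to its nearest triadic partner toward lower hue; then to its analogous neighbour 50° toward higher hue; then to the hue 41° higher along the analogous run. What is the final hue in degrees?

256°

+90° (square ↑): 195 + 90 = 285°
−120° (triadic ↓): 285 − 120 = 165°
+50° (analog 50° ↑): 165 + 50 = 215°
+41° (analog 41° ↑): 215 + 41 = 256°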